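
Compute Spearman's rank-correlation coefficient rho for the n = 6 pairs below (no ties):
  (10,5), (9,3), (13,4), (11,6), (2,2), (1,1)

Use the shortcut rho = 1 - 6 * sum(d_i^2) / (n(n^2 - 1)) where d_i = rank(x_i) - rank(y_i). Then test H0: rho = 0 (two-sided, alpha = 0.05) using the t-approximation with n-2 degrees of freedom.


Step 1: Rank x and y separately (midranks; no ties here).
rank(x): 10->4, 9->3, 13->6, 11->5, 2->2, 1->1
rank(y): 5->5, 3->3, 4->4, 6->6, 2->2, 1->1
Step 2: d_i = R_x(i) - R_y(i); compute d_i^2.
  (4-5)^2=1, (3-3)^2=0, (6-4)^2=4, (5-6)^2=1, (2-2)^2=0, (1-1)^2=0
sum(d^2) = 6.
Step 3: rho = 1 - 6*6 / (6*(6^2 - 1)) = 1 - 36/210 = 0.828571.
Step 4: Under H0, t = rho * sqrt((n-2)/(1-rho^2)) = 2.9598 ~ t(4).
Step 5: Two-sided p-value from the t-distribution with 4 df = 0.041563.
Step 6: alpha = 0.05. reject H0.

rho = 0.8286, p = 0.041563, reject H0 at alpha = 0.05.


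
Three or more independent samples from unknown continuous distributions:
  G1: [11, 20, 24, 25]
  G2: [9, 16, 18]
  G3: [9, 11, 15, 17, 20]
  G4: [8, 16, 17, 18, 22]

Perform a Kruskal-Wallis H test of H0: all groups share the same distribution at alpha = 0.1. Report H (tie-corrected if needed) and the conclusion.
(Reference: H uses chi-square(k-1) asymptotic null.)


Step 1: Combine all N = 17 observations and assign midranks.
sorted (value, group, rank): (8,G4,1), (9,G2,2.5), (9,G3,2.5), (11,G1,4.5), (11,G3,4.5), (15,G3,6), (16,G2,7.5), (16,G4,7.5), (17,G3,9.5), (17,G4,9.5), (18,G2,11.5), (18,G4,11.5), (20,G1,13.5), (20,G3,13.5), (22,G4,15), (24,G1,16), (25,G1,17)
Step 2: Sum ranks within each group.
R_1 = 51 (n_1 = 4)
R_2 = 21.5 (n_2 = 3)
R_3 = 36 (n_3 = 5)
R_4 = 44.5 (n_4 = 5)
Step 3: H = 12/(N(N+1)) * sum(R_i^2/n_i) - 3(N+1)
     = 12/(17*18) * (51^2/4 + 21.5^2/3 + 36^2/5 + 44.5^2/5) - 3*18
     = 0.039216 * 1459.58 - 54
     = 3.238562.
Step 4: Ties present; correction factor C = 1 - 36/(17^3 - 17) = 0.992647. Corrected H = 3.238562 / 0.992647 = 3.262551.
Step 5: Under H0, H ~ chi^2(3); p-value = 0.352889.
Step 6: alpha = 0.1. fail to reject H0.

H = 3.2626, df = 3, p = 0.352889, fail to reject H0.


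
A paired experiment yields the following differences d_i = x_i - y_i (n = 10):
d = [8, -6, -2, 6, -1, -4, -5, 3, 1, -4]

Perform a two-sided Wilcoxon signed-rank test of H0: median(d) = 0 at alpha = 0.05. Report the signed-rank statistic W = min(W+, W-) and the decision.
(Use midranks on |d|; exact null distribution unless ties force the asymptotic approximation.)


Step 1: Drop any zero differences (none here) and take |d_i|.
|d| = [8, 6, 2, 6, 1, 4, 5, 3, 1, 4]
Step 2: Midrank |d_i| (ties get averaged ranks).
ranks: |8|->10, |6|->8.5, |2|->3, |6|->8.5, |1|->1.5, |4|->5.5, |5|->7, |3|->4, |1|->1.5, |4|->5.5
Step 3: Attach original signs; sum ranks with positive sign and with negative sign.
W+ = 10 + 8.5 + 4 + 1.5 = 24
W- = 8.5 + 3 + 1.5 + 5.5 + 7 + 5.5 = 31
(Check: W+ + W- = 55 should equal n(n+1)/2 = 55.)
Step 4: Test statistic W = min(W+, W-) = 24.
Step 5: Ties in |d|, so use the tie-corrected normal approximation.
        E[W] = n(n+1)/4 = 10*11/4 = 27.5.
        Tie groups: |d|=1 (t=2), |d|=4 (t=2), |d|=6 (t=2); sum(t^3 - t) = 18.
        Var[W] = n(n+1)(2n+1)/24 - sum(t^3-t)/48 = 2310/24 - 18/48 = 95.875.
        z = (W - E[W]) / sqrt(Var[W]) = (24 - 27.5) / 9.7916 = -0.3575.
        Two-sided p = 2*Phi(z) = 0.720755.
Step 6: alpha = 0.05. fail to reject H0.

W+ = 24, W- = 31, W = min = 24, p = 0.720755, fail to reject H0.


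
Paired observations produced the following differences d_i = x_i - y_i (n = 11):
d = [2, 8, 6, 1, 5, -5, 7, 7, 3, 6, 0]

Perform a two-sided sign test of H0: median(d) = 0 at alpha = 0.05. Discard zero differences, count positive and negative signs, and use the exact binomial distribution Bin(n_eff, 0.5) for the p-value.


Step 1: Discard zero differences. Original n = 11; n_eff = number of nonzero differences = 10.
Nonzero differences (with sign): +2, +8, +6, +1, +5, -5, +7, +7, +3, +6
Step 2: Count signs: positive = 9, negative = 1.
Step 3: Under H0: P(positive) = 0.5, so the number of positives S ~ Bin(10, 0.5).
Step 4: Two-sided exact p-value = sum of Bin(10,0.5) probabilities at or below the observed probability = 0.021484.
Step 5: alpha = 0.05. reject H0.

n_eff = 10, pos = 9, neg = 1, p = 0.021484, reject H0.


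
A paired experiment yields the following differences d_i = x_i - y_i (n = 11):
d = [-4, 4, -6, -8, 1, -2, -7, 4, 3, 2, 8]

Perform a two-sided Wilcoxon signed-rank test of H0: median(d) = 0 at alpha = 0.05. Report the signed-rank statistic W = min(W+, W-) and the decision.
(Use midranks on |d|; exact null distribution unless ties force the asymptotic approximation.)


Step 1: Drop any zero differences (none here) and take |d_i|.
|d| = [4, 4, 6, 8, 1, 2, 7, 4, 3, 2, 8]
Step 2: Midrank |d_i| (ties get averaged ranks).
ranks: |4|->6, |4|->6, |6|->8, |8|->10.5, |1|->1, |2|->2.5, |7|->9, |4|->6, |3|->4, |2|->2.5, |8|->10.5
Step 3: Attach original signs; sum ranks with positive sign and with negative sign.
W+ = 6 + 1 + 6 + 4 + 2.5 + 10.5 = 30
W- = 6 + 8 + 10.5 + 2.5 + 9 = 36
(Check: W+ + W- = 66 should equal n(n+1)/2 = 66.)
Step 4: Test statistic W = min(W+, W-) = 30.
Step 5: Ties in |d|, so use the tie-corrected normal approximation.
        E[W] = n(n+1)/4 = 11*12/4 = 33.
        Tie groups: |d|=2 (t=2), |d|=4 (t=3), |d|=8 (t=2); sum(t^3 - t) = 36.
        Var[W] = n(n+1)(2n+1)/24 - sum(t^3-t)/48 = 3036/24 - 36/48 = 125.75.
        z = (W - E[W]) / sqrt(Var[W]) = (30 - 33) / 11.2138 = -0.2675.
        Two-sided p = 2*Phi(z) = 0.789064.
Step 6: alpha = 0.05. fail to reject H0.

W+ = 30, W- = 36, W = min = 30, p = 0.789064, fail to reject H0.


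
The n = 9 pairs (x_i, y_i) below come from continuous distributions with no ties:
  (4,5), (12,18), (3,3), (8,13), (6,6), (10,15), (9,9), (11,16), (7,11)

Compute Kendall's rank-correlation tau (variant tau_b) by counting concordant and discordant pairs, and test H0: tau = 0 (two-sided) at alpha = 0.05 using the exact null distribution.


Step 1: Enumerate the 36 unordered pairs (i,j) with i<j and classify each by sign(x_j-x_i) * sign(y_j-y_i).
  (1,2):dx=+8,dy=+13->C; (1,3):dx=-1,dy=-2->C; (1,4):dx=+4,dy=+8->C; (1,5):dx=+2,dy=+1->C
  (1,6):dx=+6,dy=+10->C; (1,7):dx=+5,dy=+4->C; (1,8):dx=+7,dy=+11->C; (1,9):dx=+3,dy=+6->C
  (2,3):dx=-9,dy=-15->C; (2,4):dx=-4,dy=-5->C; (2,5):dx=-6,dy=-12->C; (2,6):dx=-2,dy=-3->C
  (2,7):dx=-3,dy=-9->C; (2,8):dx=-1,dy=-2->C; (2,9):dx=-5,dy=-7->C; (3,4):dx=+5,dy=+10->C
  (3,5):dx=+3,dy=+3->C; (3,6):dx=+7,dy=+12->C; (3,7):dx=+6,dy=+6->C; (3,8):dx=+8,dy=+13->C
  (3,9):dx=+4,dy=+8->C; (4,5):dx=-2,dy=-7->C; (4,6):dx=+2,dy=+2->C; (4,7):dx=+1,dy=-4->D
  (4,8):dx=+3,dy=+3->C; (4,9):dx=-1,dy=-2->C; (5,6):dx=+4,dy=+9->C; (5,7):dx=+3,dy=+3->C
  (5,8):dx=+5,dy=+10->C; (5,9):dx=+1,dy=+5->C; (6,7):dx=-1,dy=-6->C; (6,8):dx=+1,dy=+1->C
  (6,9):dx=-3,dy=-4->C; (7,8):dx=+2,dy=+7->C; (7,9):dx=-2,dy=+2->D; (8,9):dx=-4,dy=-5->C
Step 2: C = 34, D = 2, total pairs = 36.
Step 3: tau = (C - D)/(n(n-1)/2) = (34 - 2)/36 = 0.888889.
Step 4: Exact two-sided p-value (enumerate n! = 362880 permutations of y under H0): p = 0.000243.
Step 5: alpha = 0.05. reject H0.

tau_b = 0.8889 (C=34, D=2), p = 0.000243, reject H0.


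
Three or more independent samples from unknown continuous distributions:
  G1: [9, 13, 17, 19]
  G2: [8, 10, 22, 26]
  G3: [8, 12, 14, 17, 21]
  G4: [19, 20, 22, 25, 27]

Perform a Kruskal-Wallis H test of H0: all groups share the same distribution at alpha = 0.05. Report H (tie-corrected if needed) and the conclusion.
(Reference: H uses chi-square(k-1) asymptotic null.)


Step 1: Combine all N = 18 observations and assign midranks.
sorted (value, group, rank): (8,G2,1.5), (8,G3,1.5), (9,G1,3), (10,G2,4), (12,G3,5), (13,G1,6), (14,G3,7), (17,G1,8.5), (17,G3,8.5), (19,G1,10.5), (19,G4,10.5), (20,G4,12), (21,G3,13), (22,G2,14.5), (22,G4,14.5), (25,G4,16), (26,G2,17), (27,G4,18)
Step 2: Sum ranks within each group.
R_1 = 28 (n_1 = 4)
R_2 = 37 (n_2 = 4)
R_3 = 35 (n_3 = 5)
R_4 = 71 (n_4 = 5)
Step 3: H = 12/(N(N+1)) * sum(R_i^2/n_i) - 3(N+1)
     = 12/(18*19) * (28^2/4 + 37^2/4 + 35^2/5 + 71^2/5) - 3*19
     = 0.035088 * 1791.45 - 57
     = 5.857895.
Step 4: Ties present; correction factor C = 1 - 24/(18^3 - 18) = 0.995872. Corrected H = 5.857895 / 0.995872 = 5.882176.
Step 5: Under H0, H ~ chi^2(3); p-value = 0.117485.
Step 6: alpha = 0.05. fail to reject H0.

H = 5.8822, df = 3, p = 0.117485, fail to reject H0.


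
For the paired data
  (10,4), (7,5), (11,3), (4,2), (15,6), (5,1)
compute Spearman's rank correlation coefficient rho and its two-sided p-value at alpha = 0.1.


Step 1: Rank x and y separately (midranks; no ties here).
rank(x): 10->4, 7->3, 11->5, 4->1, 15->6, 5->2
rank(y): 4->4, 5->5, 3->3, 2->2, 6->6, 1->1
Step 2: d_i = R_x(i) - R_y(i); compute d_i^2.
  (4-4)^2=0, (3-5)^2=4, (5-3)^2=4, (1-2)^2=1, (6-6)^2=0, (2-1)^2=1
sum(d^2) = 10.
Step 3: rho = 1 - 6*10 / (6*(6^2 - 1)) = 1 - 60/210 = 0.714286.
Step 4: Under H0, t = rho * sqrt((n-2)/(1-rho^2)) = 2.0412 ~ t(4).
Step 5: Two-sided p-value from the t-distribution with 4 df = 0.110787.
Step 6: alpha = 0.1. fail to reject H0.

rho = 0.7143, p = 0.110787, fail to reject H0 at alpha = 0.1.


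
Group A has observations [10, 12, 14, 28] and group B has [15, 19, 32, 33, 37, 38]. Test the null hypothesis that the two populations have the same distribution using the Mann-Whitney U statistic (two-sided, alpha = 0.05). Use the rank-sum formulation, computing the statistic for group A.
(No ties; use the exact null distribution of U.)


Step 1: Combine and sort all 10 observations; assign midranks.
sorted (value, group): (10,X), (12,X), (14,X), (15,Y), (19,Y), (28,X), (32,Y), (33,Y), (37,Y), (38,Y)
ranks: 10->1, 12->2, 14->3, 15->4, 19->5, 28->6, 32->7, 33->8, 37->9, 38->10
Step 2: Rank sum for X: R1 = 1 + 2 + 3 + 6 = 12.
Step 3: U_X = R1 - n1(n1+1)/2 = 12 - 4*5/2 = 12 - 10 = 2.
       U_Y = n1*n2 - U_X = 24 - 2 = 22.
Step 4: No ties, so the exact null distribution of U (based on enumerating the C(10,4) = 210 equally likely rank assignments) gives the two-sided p-value.
Step 5: p-value = 0.038095; compare to alpha = 0.05. reject H0.

U_X = 2, p = 0.038095, reject H0 at alpha = 0.05.


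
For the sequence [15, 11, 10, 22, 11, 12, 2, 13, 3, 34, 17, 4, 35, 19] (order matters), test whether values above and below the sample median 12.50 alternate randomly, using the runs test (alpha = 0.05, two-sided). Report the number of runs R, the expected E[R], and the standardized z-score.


Step 1: Compute median = 12.50; label A = above, B = below.
Labels in order: ABBABBBABAABAA  (n_A = 7, n_B = 7)
Step 2: Count runs R = 9.
Step 3: Under H0 (random ordering), E[R] = 2*n_A*n_B/(n_A+n_B) + 1 = 2*7*7/14 + 1 = 8.0000.
        Var[R] = 2*n_A*n_B*(2*n_A*n_B - n_A - n_B) / ((n_A+n_B)^2 * (n_A+n_B-1)) = 8232/2548 = 3.2308.
        SD[R] = 1.7974.
Step 4: Continuity-corrected z = (R - 0.5 - E[R]) / SD[R] = (9 - 0.5 - 8.0000) / 1.7974 = 0.2782.
Step 5: Two-sided p-value via normal approximation = 2*(1 - Phi(|z|)) = 0.780879.
Step 6: alpha = 0.05. fail to reject H0.

R = 9, z = 0.2782, p = 0.780879, fail to reject H0.


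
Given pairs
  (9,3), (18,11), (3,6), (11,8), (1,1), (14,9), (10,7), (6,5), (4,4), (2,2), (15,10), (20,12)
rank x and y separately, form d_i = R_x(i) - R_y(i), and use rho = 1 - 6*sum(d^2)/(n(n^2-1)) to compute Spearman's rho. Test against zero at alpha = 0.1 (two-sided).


Step 1: Rank x and y separately (midranks; no ties here).
rank(x): 9->6, 18->11, 3->3, 11->8, 1->1, 14->9, 10->7, 6->5, 4->4, 2->2, 15->10, 20->12
rank(y): 3->3, 11->11, 6->6, 8->8, 1->1, 9->9, 7->7, 5->5, 4->4, 2->2, 10->10, 12->12
Step 2: d_i = R_x(i) - R_y(i); compute d_i^2.
  (6-3)^2=9, (11-11)^2=0, (3-6)^2=9, (8-8)^2=0, (1-1)^2=0, (9-9)^2=0, (7-7)^2=0, (5-5)^2=0, (4-4)^2=0, (2-2)^2=0, (10-10)^2=0, (12-12)^2=0
sum(d^2) = 18.
Step 3: rho = 1 - 6*18 / (12*(12^2 - 1)) = 1 - 108/1716 = 0.937063.
Step 4: Under H0, t = rho * sqrt((n-2)/(1-rho^2)) = 8.4868 ~ t(10).
Step 5: Two-sided p-value from the t-distribution with 10 df = 0.000007.
Step 6: alpha = 0.1. reject H0.

rho = 0.9371, p = 0.000007, reject H0 at alpha = 0.1.


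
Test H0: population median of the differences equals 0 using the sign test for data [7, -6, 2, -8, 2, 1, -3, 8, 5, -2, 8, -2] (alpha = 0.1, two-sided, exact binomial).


Step 1: Discard zero differences. Original n = 12; n_eff = number of nonzero differences = 12.
Nonzero differences (with sign): +7, -6, +2, -8, +2, +1, -3, +8, +5, -2, +8, -2
Step 2: Count signs: positive = 7, negative = 5.
Step 3: Under H0: P(positive) = 0.5, so the number of positives S ~ Bin(12, 0.5).
Step 4: Two-sided exact p-value = sum of Bin(12,0.5) probabilities at or below the observed probability = 0.774414.
Step 5: alpha = 0.1. fail to reject H0.

n_eff = 12, pos = 7, neg = 5, p = 0.774414, fail to reject H0.


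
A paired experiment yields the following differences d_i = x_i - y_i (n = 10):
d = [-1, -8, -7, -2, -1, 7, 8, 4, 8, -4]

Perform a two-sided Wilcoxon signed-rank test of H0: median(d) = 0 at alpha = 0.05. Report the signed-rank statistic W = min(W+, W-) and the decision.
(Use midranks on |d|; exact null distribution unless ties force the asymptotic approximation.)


Step 1: Drop any zero differences (none here) and take |d_i|.
|d| = [1, 8, 7, 2, 1, 7, 8, 4, 8, 4]
Step 2: Midrank |d_i| (ties get averaged ranks).
ranks: |1|->1.5, |8|->9, |7|->6.5, |2|->3, |1|->1.5, |7|->6.5, |8|->9, |4|->4.5, |8|->9, |4|->4.5
Step 3: Attach original signs; sum ranks with positive sign and with negative sign.
W+ = 6.5 + 9 + 4.5 + 9 = 29
W- = 1.5 + 9 + 6.5 + 3 + 1.5 + 4.5 = 26
(Check: W+ + W- = 55 should equal n(n+1)/2 = 55.)
Step 4: Test statistic W = min(W+, W-) = 26.
Step 5: Ties in |d|, so use the tie-corrected normal approximation.
        E[W] = n(n+1)/4 = 10*11/4 = 27.5.
        Tie groups: |d|=1 (t=2), |d|=4 (t=2), |d|=7 (t=2), |d|=8 (t=3); sum(t^3 - t) = 42.
        Var[W] = n(n+1)(2n+1)/24 - sum(t^3-t)/48 = 2310/24 - 42/48 = 95.375.
        z = (W - E[W]) / sqrt(Var[W]) = (26 - 27.5) / 9.7660 = -0.1536.
        Two-sided p = 2*Phi(z) = 0.877930.
Step 6: alpha = 0.05. fail to reject H0.

W+ = 29, W- = 26, W = min = 26, p = 0.877930, fail to reject H0.


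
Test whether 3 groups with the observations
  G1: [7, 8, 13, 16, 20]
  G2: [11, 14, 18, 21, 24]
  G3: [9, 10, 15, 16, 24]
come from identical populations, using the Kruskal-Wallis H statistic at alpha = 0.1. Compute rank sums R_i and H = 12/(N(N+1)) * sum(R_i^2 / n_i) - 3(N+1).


Step 1: Combine all N = 15 observations and assign midranks.
sorted (value, group, rank): (7,G1,1), (8,G1,2), (9,G3,3), (10,G3,4), (11,G2,5), (13,G1,6), (14,G2,7), (15,G3,8), (16,G1,9.5), (16,G3,9.5), (18,G2,11), (20,G1,12), (21,G2,13), (24,G2,14.5), (24,G3,14.5)
Step 2: Sum ranks within each group.
R_1 = 30.5 (n_1 = 5)
R_2 = 50.5 (n_2 = 5)
R_3 = 39 (n_3 = 5)
Step 3: H = 12/(N(N+1)) * sum(R_i^2/n_i) - 3(N+1)
     = 12/(15*16) * (30.5^2/5 + 50.5^2/5 + 39^2/5) - 3*16
     = 0.050000 * 1000.3 - 48
     = 2.015000.
Step 4: Ties present; correction factor C = 1 - 12/(15^3 - 15) = 0.996429. Corrected H = 2.015000 / 0.996429 = 2.022222.
Step 5: Under H0, H ~ chi^2(2); p-value = 0.363815.
Step 6: alpha = 0.1. fail to reject H0.

H = 2.0222, df = 2, p = 0.363815, fail to reject H0.


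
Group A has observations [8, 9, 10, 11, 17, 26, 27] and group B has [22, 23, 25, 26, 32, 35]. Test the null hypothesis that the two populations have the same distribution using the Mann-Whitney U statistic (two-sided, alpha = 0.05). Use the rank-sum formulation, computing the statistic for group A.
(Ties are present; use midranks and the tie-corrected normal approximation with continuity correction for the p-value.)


Step 1: Combine and sort all 13 observations; assign midranks.
sorted (value, group): (8,X), (9,X), (10,X), (11,X), (17,X), (22,Y), (23,Y), (25,Y), (26,X), (26,Y), (27,X), (32,Y), (35,Y)
ranks: 8->1, 9->2, 10->3, 11->4, 17->5, 22->6, 23->7, 25->8, 26->9.5, 26->9.5, 27->11, 32->12, 35->13
Step 2: Rank sum for X: R1 = 1 + 2 + 3 + 4 + 5 + 9.5 + 11 = 35.5.
Step 3: U_X = R1 - n1(n1+1)/2 = 35.5 - 7*8/2 = 35.5 - 28 = 7.5.
       U_Y = n1*n2 - U_X = 42 - 7.5 = 34.5.
Step 4: Ties are present, so use the tie-corrected normal approximation (with continuity correction) for the p-value.
Step 5: p-value = 0.062928; compare to alpha = 0.05. fail to reject H0.

U_X = 7.5, p = 0.062928, fail to reject H0 at alpha = 0.05.


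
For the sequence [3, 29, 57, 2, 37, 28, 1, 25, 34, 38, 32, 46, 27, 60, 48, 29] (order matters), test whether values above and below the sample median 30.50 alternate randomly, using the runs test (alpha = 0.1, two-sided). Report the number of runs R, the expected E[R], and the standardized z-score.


Step 1: Compute median = 30.50; label A = above, B = below.
Labels in order: BBABABBBAAAABAAB  (n_A = 8, n_B = 8)
Step 2: Count runs R = 9.
Step 3: Under H0 (random ordering), E[R] = 2*n_A*n_B/(n_A+n_B) + 1 = 2*8*8/16 + 1 = 9.0000.
        Var[R] = 2*n_A*n_B*(2*n_A*n_B - n_A - n_B) / ((n_A+n_B)^2 * (n_A+n_B-1)) = 14336/3840 = 3.7333.
        SD[R] = 1.9322.
Step 4: R = E[R], so z = 0 with no continuity correction.
Step 5: Two-sided p-value via normal approximation = 2*(1 - Phi(|z|)) = 1.000000.
Step 6: alpha = 0.1. fail to reject H0.

R = 9, z = 0.0000, p = 1.000000, fail to reject H0.


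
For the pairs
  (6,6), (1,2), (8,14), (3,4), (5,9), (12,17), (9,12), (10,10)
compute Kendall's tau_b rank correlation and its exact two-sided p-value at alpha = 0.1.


Step 1: Enumerate the 28 unordered pairs (i,j) with i<j and classify each by sign(x_j-x_i) * sign(y_j-y_i).
  (1,2):dx=-5,dy=-4->C; (1,3):dx=+2,dy=+8->C; (1,4):dx=-3,dy=-2->C; (1,5):dx=-1,dy=+3->D
  (1,6):dx=+6,dy=+11->C; (1,7):dx=+3,dy=+6->C; (1,8):dx=+4,dy=+4->C; (2,3):dx=+7,dy=+12->C
  (2,4):dx=+2,dy=+2->C; (2,5):dx=+4,dy=+7->C; (2,6):dx=+11,dy=+15->C; (2,7):dx=+8,dy=+10->C
  (2,8):dx=+9,dy=+8->C; (3,4):dx=-5,dy=-10->C; (3,5):dx=-3,dy=-5->C; (3,6):dx=+4,dy=+3->C
  (3,7):dx=+1,dy=-2->D; (3,8):dx=+2,dy=-4->D; (4,5):dx=+2,dy=+5->C; (4,6):dx=+9,dy=+13->C
  (4,7):dx=+6,dy=+8->C; (4,8):dx=+7,dy=+6->C; (5,6):dx=+7,dy=+8->C; (5,7):dx=+4,dy=+3->C
  (5,8):dx=+5,dy=+1->C; (6,7):dx=-3,dy=-5->C; (6,8):dx=-2,dy=-7->C; (7,8):dx=+1,dy=-2->D
Step 2: C = 24, D = 4, total pairs = 28.
Step 3: tau = (C - D)/(n(n-1)/2) = (24 - 4)/28 = 0.714286.
Step 4: Exact two-sided p-value (enumerate n! = 40320 permutations of y under H0): p = 0.014137.
Step 5: alpha = 0.1. reject H0.

tau_b = 0.7143 (C=24, D=4), p = 0.014137, reject H0.


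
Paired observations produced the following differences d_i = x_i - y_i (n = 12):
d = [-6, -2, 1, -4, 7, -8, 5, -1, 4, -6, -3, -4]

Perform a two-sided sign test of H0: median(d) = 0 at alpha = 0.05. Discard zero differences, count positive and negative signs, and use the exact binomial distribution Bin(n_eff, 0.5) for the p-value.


Step 1: Discard zero differences. Original n = 12; n_eff = number of nonzero differences = 12.
Nonzero differences (with sign): -6, -2, +1, -4, +7, -8, +5, -1, +4, -6, -3, -4
Step 2: Count signs: positive = 4, negative = 8.
Step 3: Under H0: P(positive) = 0.5, so the number of positives S ~ Bin(12, 0.5).
Step 4: Two-sided exact p-value = sum of Bin(12,0.5) probabilities at or below the observed probability = 0.387695.
Step 5: alpha = 0.05. fail to reject H0.

n_eff = 12, pos = 4, neg = 8, p = 0.387695, fail to reject H0.


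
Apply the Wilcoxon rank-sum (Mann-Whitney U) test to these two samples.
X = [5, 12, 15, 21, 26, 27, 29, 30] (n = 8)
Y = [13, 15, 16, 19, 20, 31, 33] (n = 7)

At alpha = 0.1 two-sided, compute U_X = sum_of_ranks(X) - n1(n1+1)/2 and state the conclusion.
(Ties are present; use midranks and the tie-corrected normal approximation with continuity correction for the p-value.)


Step 1: Combine and sort all 15 observations; assign midranks.
sorted (value, group): (5,X), (12,X), (13,Y), (15,X), (15,Y), (16,Y), (19,Y), (20,Y), (21,X), (26,X), (27,X), (29,X), (30,X), (31,Y), (33,Y)
ranks: 5->1, 12->2, 13->3, 15->4.5, 15->4.5, 16->6, 19->7, 20->8, 21->9, 26->10, 27->11, 29->12, 30->13, 31->14, 33->15
Step 2: Rank sum for X: R1 = 1 + 2 + 4.5 + 9 + 10 + 11 + 12 + 13 = 62.5.
Step 3: U_X = R1 - n1(n1+1)/2 = 62.5 - 8*9/2 = 62.5 - 36 = 26.5.
       U_Y = n1*n2 - U_X = 56 - 26.5 = 29.5.
Step 4: Ties are present, so use the tie-corrected normal approximation (with continuity correction) for the p-value.
Step 5: p-value = 0.907786; compare to alpha = 0.1. fail to reject H0.

U_X = 26.5, p = 0.907786, fail to reject H0 at alpha = 0.1.


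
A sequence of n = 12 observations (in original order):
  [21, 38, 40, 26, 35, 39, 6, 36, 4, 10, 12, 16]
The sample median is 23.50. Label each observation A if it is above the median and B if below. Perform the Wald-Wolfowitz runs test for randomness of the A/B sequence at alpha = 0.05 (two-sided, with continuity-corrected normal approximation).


Step 1: Compute median = 23.50; label A = above, B = below.
Labels in order: BAAAAABABBBB  (n_A = 6, n_B = 6)
Step 2: Count runs R = 5.
Step 3: Under H0 (random ordering), E[R] = 2*n_A*n_B/(n_A+n_B) + 1 = 2*6*6/12 + 1 = 7.0000.
        Var[R] = 2*n_A*n_B*(2*n_A*n_B - n_A - n_B) / ((n_A+n_B)^2 * (n_A+n_B-1)) = 4320/1584 = 2.7273.
        SD[R] = 1.6514.
Step 4: Continuity-corrected z = (R + 0.5 - E[R]) / SD[R] = (5 + 0.5 - 7.0000) / 1.6514 = -0.9083.
Step 5: Two-sided p-value via normal approximation = 2*(1 - Phi(|z|)) = 0.363722.
Step 6: alpha = 0.05. fail to reject H0.

R = 5, z = -0.9083, p = 0.363722, fail to reject H0.


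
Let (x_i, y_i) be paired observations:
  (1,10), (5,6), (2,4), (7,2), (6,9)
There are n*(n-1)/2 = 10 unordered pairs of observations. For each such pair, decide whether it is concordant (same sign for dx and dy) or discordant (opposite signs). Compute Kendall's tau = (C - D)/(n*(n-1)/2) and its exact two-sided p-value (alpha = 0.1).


Step 1: Enumerate the 10 unordered pairs (i,j) with i<j and classify each by sign(x_j-x_i) * sign(y_j-y_i).
  (1,2):dx=+4,dy=-4->D; (1,3):dx=+1,dy=-6->D; (1,4):dx=+6,dy=-8->D; (1,5):dx=+5,dy=-1->D
  (2,3):dx=-3,dy=-2->C; (2,4):dx=+2,dy=-4->D; (2,5):dx=+1,dy=+3->C; (3,4):dx=+5,dy=-2->D
  (3,5):dx=+4,dy=+5->C; (4,5):dx=-1,dy=+7->D
Step 2: C = 3, D = 7, total pairs = 10.
Step 3: tau = (C - D)/(n(n-1)/2) = (3 - 7)/10 = -0.400000.
Step 4: Exact two-sided p-value (enumerate n! = 120 permutations of y under H0): p = 0.483333.
Step 5: alpha = 0.1. fail to reject H0.

tau_b = -0.4000 (C=3, D=7), p = 0.483333, fail to reject H0.


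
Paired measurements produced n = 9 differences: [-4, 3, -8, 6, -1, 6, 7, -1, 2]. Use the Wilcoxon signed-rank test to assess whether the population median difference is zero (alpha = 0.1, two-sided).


Step 1: Drop any zero differences (none here) and take |d_i|.
|d| = [4, 3, 8, 6, 1, 6, 7, 1, 2]
Step 2: Midrank |d_i| (ties get averaged ranks).
ranks: |4|->5, |3|->4, |8|->9, |6|->6.5, |1|->1.5, |6|->6.5, |7|->8, |1|->1.5, |2|->3
Step 3: Attach original signs; sum ranks with positive sign and with negative sign.
W+ = 4 + 6.5 + 6.5 + 8 + 3 = 28
W- = 5 + 9 + 1.5 + 1.5 = 17
(Check: W+ + W- = 45 should equal n(n+1)/2 = 45.)
Step 4: Test statistic W = min(W+, W-) = 17.
Step 5: Ties in |d|, so use the tie-corrected normal approximation.
        E[W] = n(n+1)/4 = 9*10/4 = 22.5.
        Tie groups: |d|=1 (t=2), |d|=6 (t=2); sum(t^3 - t) = 12.
        Var[W] = n(n+1)(2n+1)/24 - sum(t^3-t)/48 = 1710/24 - 12/48 = 71.
        z = (W - E[W]) / sqrt(Var[W]) = (17 - 22.5) / 8.4261 = -0.6527.
        Two-sided p = 2*Phi(z) = 0.513930.
Step 6: alpha = 0.1. fail to reject H0.

W+ = 28, W- = 17, W = min = 17, p = 0.513930, fail to reject H0.


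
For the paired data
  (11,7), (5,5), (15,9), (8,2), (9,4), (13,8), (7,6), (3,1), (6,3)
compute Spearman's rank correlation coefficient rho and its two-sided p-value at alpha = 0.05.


Step 1: Rank x and y separately (midranks; no ties here).
rank(x): 11->7, 5->2, 15->9, 8->5, 9->6, 13->8, 7->4, 3->1, 6->3
rank(y): 7->7, 5->5, 9->9, 2->2, 4->4, 8->8, 6->6, 1->1, 3->3
Step 2: d_i = R_x(i) - R_y(i); compute d_i^2.
  (7-7)^2=0, (2-5)^2=9, (9-9)^2=0, (5-2)^2=9, (6-4)^2=4, (8-8)^2=0, (4-6)^2=4, (1-1)^2=0, (3-3)^2=0
sum(d^2) = 26.
Step 3: rho = 1 - 6*26 / (9*(9^2 - 1)) = 1 - 156/720 = 0.783333.
Step 4: Under H0, t = rho * sqrt((n-2)/(1-rho^2)) = 3.3341 ~ t(7).
Step 5: Two-sided p-value from the t-distribution with 7 df = 0.012520.
Step 6: alpha = 0.05. reject H0.

rho = 0.7833, p = 0.012520, reject H0 at alpha = 0.05.


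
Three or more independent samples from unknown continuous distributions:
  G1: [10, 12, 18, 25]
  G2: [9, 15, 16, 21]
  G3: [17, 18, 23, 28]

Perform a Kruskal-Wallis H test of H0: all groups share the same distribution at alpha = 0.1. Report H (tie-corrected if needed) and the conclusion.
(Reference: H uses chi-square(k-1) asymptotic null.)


Step 1: Combine all N = 12 observations and assign midranks.
sorted (value, group, rank): (9,G2,1), (10,G1,2), (12,G1,3), (15,G2,4), (16,G2,5), (17,G3,6), (18,G1,7.5), (18,G3,7.5), (21,G2,9), (23,G3,10), (25,G1,11), (28,G3,12)
Step 2: Sum ranks within each group.
R_1 = 23.5 (n_1 = 4)
R_2 = 19 (n_2 = 4)
R_3 = 35.5 (n_3 = 4)
Step 3: H = 12/(N(N+1)) * sum(R_i^2/n_i) - 3(N+1)
     = 12/(12*13) * (23.5^2/4 + 19^2/4 + 35.5^2/4) - 3*13
     = 0.076923 * 543.375 - 39
     = 2.798077.
Step 4: Ties present; correction factor C = 1 - 6/(12^3 - 12) = 0.996503. Corrected H = 2.798077 / 0.996503 = 2.807895.
Step 5: Under H0, H ~ chi^2(2); p-value = 0.245625.
Step 6: alpha = 0.1. fail to reject H0.

H = 2.8079, df = 2, p = 0.245625, fail to reject H0.


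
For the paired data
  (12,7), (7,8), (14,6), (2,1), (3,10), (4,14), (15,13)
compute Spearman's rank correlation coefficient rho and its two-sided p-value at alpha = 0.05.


Step 1: Rank x and y separately (midranks; no ties here).
rank(x): 12->5, 7->4, 14->6, 2->1, 3->2, 4->3, 15->7
rank(y): 7->3, 8->4, 6->2, 1->1, 10->5, 14->7, 13->6
Step 2: d_i = R_x(i) - R_y(i); compute d_i^2.
  (5-3)^2=4, (4-4)^2=0, (6-2)^2=16, (1-1)^2=0, (2-5)^2=9, (3-7)^2=16, (7-6)^2=1
sum(d^2) = 46.
Step 3: rho = 1 - 6*46 / (7*(7^2 - 1)) = 1 - 276/336 = 0.178571.
Step 4: Under H0, t = rho * sqrt((n-2)/(1-rho^2)) = 0.4058 ~ t(5).
Step 5: Two-sided p-value from the t-distribution with 5 df = 0.701658.
Step 6: alpha = 0.05. fail to reject H0.

rho = 0.1786, p = 0.701658, fail to reject H0 at alpha = 0.05.


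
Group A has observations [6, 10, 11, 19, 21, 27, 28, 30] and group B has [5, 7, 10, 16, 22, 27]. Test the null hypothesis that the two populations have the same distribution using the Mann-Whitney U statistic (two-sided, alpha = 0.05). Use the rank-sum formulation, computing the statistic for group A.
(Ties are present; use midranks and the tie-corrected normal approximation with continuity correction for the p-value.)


Step 1: Combine and sort all 14 observations; assign midranks.
sorted (value, group): (5,Y), (6,X), (7,Y), (10,X), (10,Y), (11,X), (16,Y), (19,X), (21,X), (22,Y), (27,X), (27,Y), (28,X), (30,X)
ranks: 5->1, 6->2, 7->3, 10->4.5, 10->4.5, 11->6, 16->7, 19->8, 21->9, 22->10, 27->11.5, 27->11.5, 28->13, 30->14
Step 2: Rank sum for X: R1 = 2 + 4.5 + 6 + 8 + 9 + 11.5 + 13 + 14 = 68.
Step 3: U_X = R1 - n1(n1+1)/2 = 68 - 8*9/2 = 68 - 36 = 32.
       U_Y = n1*n2 - U_X = 48 - 32 = 16.
Step 4: Ties are present, so use the tie-corrected normal approximation (with continuity correction) for the p-value.
Step 5: p-value = 0.331857; compare to alpha = 0.05. fail to reject H0.

U_X = 32, p = 0.331857, fail to reject H0 at alpha = 0.05.


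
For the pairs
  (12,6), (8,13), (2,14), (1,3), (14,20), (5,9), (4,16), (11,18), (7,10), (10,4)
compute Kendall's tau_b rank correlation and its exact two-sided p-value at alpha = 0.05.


Step 1: Enumerate the 45 unordered pairs (i,j) with i<j and classify each by sign(x_j-x_i) * sign(y_j-y_i).
  (1,2):dx=-4,dy=+7->D; (1,3):dx=-10,dy=+8->D; (1,4):dx=-11,dy=-3->C; (1,5):dx=+2,dy=+14->C
  (1,6):dx=-7,dy=+3->D; (1,7):dx=-8,dy=+10->D; (1,8):dx=-1,dy=+12->D; (1,9):dx=-5,dy=+4->D
  (1,10):dx=-2,dy=-2->C; (2,3):dx=-6,dy=+1->D; (2,4):dx=-7,dy=-10->C; (2,5):dx=+6,dy=+7->C
  (2,6):dx=-3,dy=-4->C; (2,7):dx=-4,dy=+3->D; (2,8):dx=+3,dy=+5->C; (2,9):dx=-1,dy=-3->C
  (2,10):dx=+2,dy=-9->D; (3,4):dx=-1,dy=-11->C; (3,5):dx=+12,dy=+6->C; (3,6):dx=+3,dy=-5->D
  (3,7):dx=+2,dy=+2->C; (3,8):dx=+9,dy=+4->C; (3,9):dx=+5,dy=-4->D; (3,10):dx=+8,dy=-10->D
  (4,5):dx=+13,dy=+17->C; (4,6):dx=+4,dy=+6->C; (4,7):dx=+3,dy=+13->C; (4,8):dx=+10,dy=+15->C
  (4,9):dx=+6,dy=+7->C; (4,10):dx=+9,dy=+1->C; (5,6):dx=-9,dy=-11->C; (5,7):dx=-10,dy=-4->C
  (5,8):dx=-3,dy=-2->C; (5,9):dx=-7,dy=-10->C; (5,10):dx=-4,dy=-16->C; (6,7):dx=-1,dy=+7->D
  (6,8):dx=+6,dy=+9->C; (6,9):dx=+2,dy=+1->C; (6,10):dx=+5,dy=-5->D; (7,8):dx=+7,dy=+2->C
  (7,9):dx=+3,dy=-6->D; (7,10):dx=+6,dy=-12->D; (8,9):dx=-4,dy=-8->C; (8,10):dx=-1,dy=-14->C
  (9,10):dx=+3,dy=-6->D
Step 2: C = 28, D = 17, total pairs = 45.
Step 3: tau = (C - D)/(n(n-1)/2) = (28 - 17)/45 = 0.244444.
Step 4: Exact two-sided p-value (enumerate n! = 3628800 permutations of y under H0): p = 0.380720.
Step 5: alpha = 0.05. fail to reject H0.

tau_b = 0.2444 (C=28, D=17), p = 0.380720, fail to reject H0.


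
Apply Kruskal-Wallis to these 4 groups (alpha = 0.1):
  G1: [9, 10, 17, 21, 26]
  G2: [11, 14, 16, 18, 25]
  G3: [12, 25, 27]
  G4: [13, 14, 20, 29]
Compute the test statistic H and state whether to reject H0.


Step 1: Combine all N = 17 observations and assign midranks.
sorted (value, group, rank): (9,G1,1), (10,G1,2), (11,G2,3), (12,G3,4), (13,G4,5), (14,G2,6.5), (14,G4,6.5), (16,G2,8), (17,G1,9), (18,G2,10), (20,G4,11), (21,G1,12), (25,G2,13.5), (25,G3,13.5), (26,G1,15), (27,G3,16), (29,G4,17)
Step 2: Sum ranks within each group.
R_1 = 39 (n_1 = 5)
R_2 = 41 (n_2 = 5)
R_3 = 33.5 (n_3 = 3)
R_4 = 39.5 (n_4 = 4)
Step 3: H = 12/(N(N+1)) * sum(R_i^2/n_i) - 3(N+1)
     = 12/(17*18) * (39^2/5 + 41^2/5 + 33.5^2/3 + 39.5^2/4) - 3*18
     = 0.039216 * 1404.55 - 54
     = 1.080229.
Step 4: Ties present; correction factor C = 1 - 12/(17^3 - 17) = 0.997549. Corrected H = 1.080229 / 0.997549 = 1.082883.
Step 5: Under H0, H ~ chi^2(3); p-value = 0.781208.
Step 6: alpha = 0.1. fail to reject H0.

H = 1.0829, df = 3, p = 0.781208, fail to reject H0.


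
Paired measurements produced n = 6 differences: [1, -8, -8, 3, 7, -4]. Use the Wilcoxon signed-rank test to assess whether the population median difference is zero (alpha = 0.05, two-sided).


Step 1: Drop any zero differences (none here) and take |d_i|.
|d| = [1, 8, 8, 3, 7, 4]
Step 2: Midrank |d_i| (ties get averaged ranks).
ranks: |1|->1, |8|->5.5, |8|->5.5, |3|->2, |7|->4, |4|->3
Step 3: Attach original signs; sum ranks with positive sign and with negative sign.
W+ = 1 + 2 + 4 = 7
W- = 5.5 + 5.5 + 3 = 14
(Check: W+ + W- = 21 should equal n(n+1)/2 = 21.)
Step 4: Test statistic W = min(W+, W-) = 7.
Step 5: Ties in |d|, so use the tie-corrected normal approximation.
        E[W] = n(n+1)/4 = 6*7/4 = 10.5.
        Tie groups: |d|=8 (t=2); sum(t^3 - t) = 6.
        Var[W] = n(n+1)(2n+1)/24 - sum(t^3-t)/48 = 546/24 - 6/48 = 22.625.
        z = (W - E[W]) / sqrt(Var[W]) = (7 - 10.5) / 4.7566 = -0.7358.
        Two-sided p = 2*Phi(z) = 0.461838.
Step 6: alpha = 0.05. fail to reject H0.

W+ = 7, W- = 14, W = min = 7, p = 0.461838, fail to reject H0.


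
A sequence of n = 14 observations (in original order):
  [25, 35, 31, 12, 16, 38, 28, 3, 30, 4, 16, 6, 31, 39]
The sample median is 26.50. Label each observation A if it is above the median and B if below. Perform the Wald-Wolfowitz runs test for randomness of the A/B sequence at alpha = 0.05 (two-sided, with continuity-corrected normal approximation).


Step 1: Compute median = 26.50; label A = above, B = below.
Labels in order: BAABBAABABBBAA  (n_A = 7, n_B = 7)
Step 2: Count runs R = 8.
Step 3: Under H0 (random ordering), E[R] = 2*n_A*n_B/(n_A+n_B) + 1 = 2*7*7/14 + 1 = 8.0000.
        Var[R] = 2*n_A*n_B*(2*n_A*n_B - n_A - n_B) / ((n_A+n_B)^2 * (n_A+n_B-1)) = 8232/2548 = 3.2308.
        SD[R] = 1.7974.
Step 4: R = E[R], so z = 0 with no continuity correction.
Step 5: Two-sided p-value via normal approximation = 2*(1 - Phi(|z|)) = 1.000000.
Step 6: alpha = 0.05. fail to reject H0.

R = 8, z = 0.0000, p = 1.000000, fail to reject H0.


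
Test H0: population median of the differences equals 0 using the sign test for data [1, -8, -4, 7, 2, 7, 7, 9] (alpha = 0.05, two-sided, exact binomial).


Step 1: Discard zero differences. Original n = 8; n_eff = number of nonzero differences = 8.
Nonzero differences (with sign): +1, -8, -4, +7, +2, +7, +7, +9
Step 2: Count signs: positive = 6, negative = 2.
Step 3: Under H0: P(positive) = 0.5, so the number of positives S ~ Bin(8, 0.5).
Step 4: Two-sided exact p-value = sum of Bin(8,0.5) probabilities at or below the observed probability = 0.289062.
Step 5: alpha = 0.05. fail to reject H0.

n_eff = 8, pos = 6, neg = 2, p = 0.289062, fail to reject H0.


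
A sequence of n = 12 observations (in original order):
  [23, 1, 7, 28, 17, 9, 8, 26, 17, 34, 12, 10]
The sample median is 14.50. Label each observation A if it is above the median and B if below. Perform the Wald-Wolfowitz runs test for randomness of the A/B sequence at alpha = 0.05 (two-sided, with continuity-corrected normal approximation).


Step 1: Compute median = 14.50; label A = above, B = below.
Labels in order: ABBAABBAAABB  (n_A = 6, n_B = 6)
Step 2: Count runs R = 6.
Step 3: Under H0 (random ordering), E[R] = 2*n_A*n_B/(n_A+n_B) + 1 = 2*6*6/12 + 1 = 7.0000.
        Var[R] = 2*n_A*n_B*(2*n_A*n_B - n_A - n_B) / ((n_A+n_B)^2 * (n_A+n_B-1)) = 4320/1584 = 2.7273.
        SD[R] = 1.6514.
Step 4: Continuity-corrected z = (R + 0.5 - E[R]) / SD[R] = (6 + 0.5 - 7.0000) / 1.6514 = -0.3028.
Step 5: Two-sided p-value via normal approximation = 2*(1 - Phi(|z|)) = 0.762069.
Step 6: alpha = 0.05. fail to reject H0.

R = 6, z = -0.3028, p = 0.762069, fail to reject H0.


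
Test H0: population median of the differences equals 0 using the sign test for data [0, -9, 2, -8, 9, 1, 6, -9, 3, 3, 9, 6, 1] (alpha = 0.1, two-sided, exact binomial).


Step 1: Discard zero differences. Original n = 13; n_eff = number of nonzero differences = 12.
Nonzero differences (with sign): -9, +2, -8, +9, +1, +6, -9, +3, +3, +9, +6, +1
Step 2: Count signs: positive = 9, negative = 3.
Step 3: Under H0: P(positive) = 0.5, so the number of positives S ~ Bin(12, 0.5).
Step 4: Two-sided exact p-value = sum of Bin(12,0.5) probabilities at or below the observed probability = 0.145996.
Step 5: alpha = 0.1. fail to reject H0.

n_eff = 12, pos = 9, neg = 3, p = 0.145996, fail to reject H0.


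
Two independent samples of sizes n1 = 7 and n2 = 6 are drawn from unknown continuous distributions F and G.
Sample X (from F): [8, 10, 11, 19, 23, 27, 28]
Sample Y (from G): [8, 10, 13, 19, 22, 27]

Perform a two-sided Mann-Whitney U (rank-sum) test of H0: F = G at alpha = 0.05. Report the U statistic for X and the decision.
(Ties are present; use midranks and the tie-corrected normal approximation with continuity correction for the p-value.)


Step 1: Combine and sort all 13 observations; assign midranks.
sorted (value, group): (8,X), (8,Y), (10,X), (10,Y), (11,X), (13,Y), (19,X), (19,Y), (22,Y), (23,X), (27,X), (27,Y), (28,X)
ranks: 8->1.5, 8->1.5, 10->3.5, 10->3.5, 11->5, 13->6, 19->7.5, 19->7.5, 22->9, 23->10, 27->11.5, 27->11.5, 28->13
Step 2: Rank sum for X: R1 = 1.5 + 3.5 + 5 + 7.5 + 10 + 11.5 + 13 = 52.
Step 3: U_X = R1 - n1(n1+1)/2 = 52 - 7*8/2 = 52 - 28 = 24.
       U_Y = n1*n2 - U_X = 42 - 24 = 18.
Step 4: Ties are present, so use the tie-corrected normal approximation (with continuity correction) for the p-value.
Step 5: p-value = 0.719504; compare to alpha = 0.05. fail to reject H0.

U_X = 24, p = 0.719504, fail to reject H0 at alpha = 0.05.


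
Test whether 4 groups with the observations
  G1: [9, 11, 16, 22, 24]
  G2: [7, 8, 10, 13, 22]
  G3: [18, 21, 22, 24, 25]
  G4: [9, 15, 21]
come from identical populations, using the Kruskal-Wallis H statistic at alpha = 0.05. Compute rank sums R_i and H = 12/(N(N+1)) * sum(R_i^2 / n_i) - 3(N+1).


Step 1: Combine all N = 18 observations and assign midranks.
sorted (value, group, rank): (7,G2,1), (8,G2,2), (9,G1,3.5), (9,G4,3.5), (10,G2,5), (11,G1,6), (13,G2,7), (15,G4,8), (16,G1,9), (18,G3,10), (21,G3,11.5), (21,G4,11.5), (22,G1,14), (22,G2,14), (22,G3,14), (24,G1,16.5), (24,G3,16.5), (25,G3,18)
Step 2: Sum ranks within each group.
R_1 = 49 (n_1 = 5)
R_2 = 29 (n_2 = 5)
R_3 = 70 (n_3 = 5)
R_4 = 23 (n_4 = 3)
Step 3: H = 12/(N(N+1)) * sum(R_i^2/n_i) - 3(N+1)
     = 12/(18*19) * (49^2/5 + 29^2/5 + 70^2/5 + 23^2/3) - 3*19
     = 0.035088 * 1804.73 - 57
     = 6.323977.
Step 4: Ties present; correction factor C = 1 - 42/(18^3 - 18) = 0.992776. Corrected H = 6.323977 / 0.992776 = 6.369993.
Step 5: Under H0, H ~ chi^2(3); p-value = 0.094933.
Step 6: alpha = 0.05. fail to reject H0.

H = 6.3700, df = 3, p = 0.094933, fail to reject H0.


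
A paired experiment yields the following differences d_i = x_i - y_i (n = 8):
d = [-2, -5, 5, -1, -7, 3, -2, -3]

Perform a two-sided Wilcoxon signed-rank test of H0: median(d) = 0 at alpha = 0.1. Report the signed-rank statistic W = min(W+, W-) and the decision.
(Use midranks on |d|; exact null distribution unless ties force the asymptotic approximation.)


Step 1: Drop any zero differences (none here) and take |d_i|.
|d| = [2, 5, 5, 1, 7, 3, 2, 3]
Step 2: Midrank |d_i| (ties get averaged ranks).
ranks: |2|->2.5, |5|->6.5, |5|->6.5, |1|->1, |7|->8, |3|->4.5, |2|->2.5, |3|->4.5
Step 3: Attach original signs; sum ranks with positive sign and with negative sign.
W+ = 6.5 + 4.5 = 11
W- = 2.5 + 6.5 + 1 + 8 + 2.5 + 4.5 = 25
(Check: W+ + W- = 36 should equal n(n+1)/2 = 36.)
Step 4: Test statistic W = min(W+, W-) = 11.
Step 5: Ties in |d|, so use the tie-corrected normal approximation.
        E[W] = n(n+1)/4 = 8*9/4 = 18.
        Tie groups: |d|=2 (t=2), |d|=3 (t=2), |d|=5 (t=2); sum(t^3 - t) = 18.
        Var[W] = n(n+1)(2n+1)/24 - sum(t^3-t)/48 = 1224/24 - 18/48 = 50.625.
        z = (W - E[W]) / sqrt(Var[W]) = (11 - 18) / 7.1151 = -0.9838.
        Two-sided p = 2*Phi(z) = 0.325204.
Step 6: alpha = 0.1. fail to reject H0.

W+ = 11, W- = 25, W = min = 11, p = 0.325204, fail to reject H0.


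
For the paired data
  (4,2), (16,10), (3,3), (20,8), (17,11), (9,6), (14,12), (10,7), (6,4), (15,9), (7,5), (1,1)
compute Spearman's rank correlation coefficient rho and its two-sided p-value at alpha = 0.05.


Step 1: Rank x and y separately (midranks; no ties here).
rank(x): 4->3, 16->10, 3->2, 20->12, 17->11, 9->6, 14->8, 10->7, 6->4, 15->9, 7->5, 1->1
rank(y): 2->2, 10->10, 3->3, 8->8, 11->11, 6->6, 12->12, 7->7, 4->4, 9->9, 5->5, 1->1
Step 2: d_i = R_x(i) - R_y(i); compute d_i^2.
  (3-2)^2=1, (10-10)^2=0, (2-3)^2=1, (12-8)^2=16, (11-11)^2=0, (6-6)^2=0, (8-12)^2=16, (7-7)^2=0, (4-4)^2=0, (9-9)^2=0, (5-5)^2=0, (1-1)^2=0
sum(d^2) = 34.
Step 3: rho = 1 - 6*34 / (12*(12^2 - 1)) = 1 - 204/1716 = 0.881119.
Step 4: Under H0, t = rho * sqrt((n-2)/(1-rho^2)) = 5.8921 ~ t(10).
Step 5: Two-sided p-value from the t-distribution with 10 df = 0.000153.
Step 6: alpha = 0.05. reject H0.

rho = 0.8811, p = 0.000153, reject H0 at alpha = 0.05.


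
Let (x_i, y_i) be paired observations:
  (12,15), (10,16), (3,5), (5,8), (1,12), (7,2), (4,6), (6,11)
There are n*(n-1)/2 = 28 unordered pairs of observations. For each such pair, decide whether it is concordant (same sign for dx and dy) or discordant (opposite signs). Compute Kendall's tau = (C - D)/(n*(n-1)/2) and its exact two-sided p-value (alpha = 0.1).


Step 1: Enumerate the 28 unordered pairs (i,j) with i<j and classify each by sign(x_j-x_i) * sign(y_j-y_i).
  (1,2):dx=-2,dy=+1->D; (1,3):dx=-9,dy=-10->C; (1,4):dx=-7,dy=-7->C; (1,5):dx=-11,dy=-3->C
  (1,6):dx=-5,dy=-13->C; (1,7):dx=-8,dy=-9->C; (1,8):dx=-6,dy=-4->C; (2,3):dx=-7,dy=-11->C
  (2,4):dx=-5,dy=-8->C; (2,5):dx=-9,dy=-4->C; (2,6):dx=-3,dy=-14->C; (2,7):dx=-6,dy=-10->C
  (2,8):dx=-4,dy=-5->C; (3,4):dx=+2,dy=+3->C; (3,5):dx=-2,dy=+7->D; (3,6):dx=+4,dy=-3->D
  (3,7):dx=+1,dy=+1->C; (3,8):dx=+3,dy=+6->C; (4,5):dx=-4,dy=+4->D; (4,6):dx=+2,dy=-6->D
  (4,7):dx=-1,dy=-2->C; (4,8):dx=+1,dy=+3->C; (5,6):dx=+6,dy=-10->D; (5,7):dx=+3,dy=-6->D
  (5,8):dx=+5,dy=-1->D; (6,7):dx=-3,dy=+4->D; (6,8):dx=-1,dy=+9->D; (7,8):dx=+2,dy=+5->C
Step 2: C = 18, D = 10, total pairs = 28.
Step 3: tau = (C - D)/(n(n-1)/2) = (18 - 10)/28 = 0.285714.
Step 4: Exact two-sided p-value (enumerate n! = 40320 permutations of y under H0): p = 0.398760.
Step 5: alpha = 0.1. fail to reject H0.

tau_b = 0.2857 (C=18, D=10), p = 0.398760, fail to reject H0.
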